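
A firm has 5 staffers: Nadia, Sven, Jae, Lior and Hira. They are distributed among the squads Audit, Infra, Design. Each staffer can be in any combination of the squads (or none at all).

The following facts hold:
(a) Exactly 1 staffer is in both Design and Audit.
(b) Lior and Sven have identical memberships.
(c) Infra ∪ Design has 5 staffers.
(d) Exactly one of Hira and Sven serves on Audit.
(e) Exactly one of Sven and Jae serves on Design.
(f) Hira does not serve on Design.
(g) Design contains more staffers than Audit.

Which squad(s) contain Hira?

Hira: Audit, Infra

From (f): Hira ∉ Design.
Suppose Hira ∉ Audit: no assignment then satisfies all the clues, so Hira ∈ Audit.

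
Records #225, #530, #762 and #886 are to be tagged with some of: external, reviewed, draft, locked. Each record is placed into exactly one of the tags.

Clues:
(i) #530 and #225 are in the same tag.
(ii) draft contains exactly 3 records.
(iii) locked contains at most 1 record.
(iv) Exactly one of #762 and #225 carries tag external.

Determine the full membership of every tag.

external = {#762}; reviewed = {}; draft = {#225, #530, #886}; locked = {}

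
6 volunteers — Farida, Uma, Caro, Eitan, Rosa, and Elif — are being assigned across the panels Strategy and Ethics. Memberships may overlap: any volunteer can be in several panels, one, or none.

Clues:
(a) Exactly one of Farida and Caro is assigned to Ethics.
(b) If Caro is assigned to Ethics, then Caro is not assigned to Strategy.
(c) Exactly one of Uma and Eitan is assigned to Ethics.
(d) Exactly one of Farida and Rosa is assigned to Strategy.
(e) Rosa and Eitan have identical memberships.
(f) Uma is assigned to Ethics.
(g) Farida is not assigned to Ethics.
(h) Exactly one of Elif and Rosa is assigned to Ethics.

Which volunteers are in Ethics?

Ethics = {Caro, Elif, Uma}

From (f): Uma ∈ Ethics.
From (g): Farida ∉ Ethics.
(a) (exactly one): Caro ∈ Ethics.
(b): Caro ∉ Strategy.
(c) (exactly one): Eitan ∉ Ethics.
(e): Rosa matches Eitan: Rosa ∉ Ethics.
(h) (exactly one): Elif ∈ Ethics.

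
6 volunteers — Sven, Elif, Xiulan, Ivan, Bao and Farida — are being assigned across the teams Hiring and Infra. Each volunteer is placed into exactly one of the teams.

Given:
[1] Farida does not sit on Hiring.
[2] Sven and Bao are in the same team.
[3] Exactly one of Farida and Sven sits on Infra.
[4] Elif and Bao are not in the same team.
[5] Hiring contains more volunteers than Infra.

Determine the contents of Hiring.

Hiring = {Bao, Ivan, Sven, Xiulan}

From (1): Farida ∉ Hiring.
Only one team left: Farida ∈ Infra.
(3) (exactly one): Sven ∉ Infra.
Only one team left: Sven ∈ Hiring.
(2): Bao matches Sven: Bao ∈ Hiring.
(4): Elif ∉ Hiring.
Only one team left: Elif ∈ Infra.
Suppose Xiulan ∉ Hiring: no assignment then satisfies all the clues, so Xiulan ∈ Hiring.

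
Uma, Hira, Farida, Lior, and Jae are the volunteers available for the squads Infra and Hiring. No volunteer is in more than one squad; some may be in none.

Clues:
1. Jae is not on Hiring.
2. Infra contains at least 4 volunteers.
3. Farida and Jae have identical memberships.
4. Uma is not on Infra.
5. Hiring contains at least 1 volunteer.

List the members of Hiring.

Hiring = {Uma}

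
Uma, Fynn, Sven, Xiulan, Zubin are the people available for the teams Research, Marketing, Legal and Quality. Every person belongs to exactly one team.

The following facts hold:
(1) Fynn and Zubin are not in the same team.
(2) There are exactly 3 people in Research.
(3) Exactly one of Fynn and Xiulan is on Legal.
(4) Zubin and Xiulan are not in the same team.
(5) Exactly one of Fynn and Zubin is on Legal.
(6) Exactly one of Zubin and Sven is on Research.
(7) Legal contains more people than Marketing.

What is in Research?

Research = {Sven, Uma, Xiulan}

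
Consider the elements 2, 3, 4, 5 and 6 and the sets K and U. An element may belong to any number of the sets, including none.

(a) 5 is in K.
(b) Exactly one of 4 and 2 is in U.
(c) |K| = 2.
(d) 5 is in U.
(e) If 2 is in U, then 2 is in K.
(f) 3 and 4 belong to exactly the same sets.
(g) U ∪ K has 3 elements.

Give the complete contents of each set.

From (a): 5 ∈ K.
From (d): 5 ∈ U.
Suppose 2 ∉ K: no assignment then satisfies all the clues, so 2 ∈ K.

K = {2, 5}; U = {2, 5, 6}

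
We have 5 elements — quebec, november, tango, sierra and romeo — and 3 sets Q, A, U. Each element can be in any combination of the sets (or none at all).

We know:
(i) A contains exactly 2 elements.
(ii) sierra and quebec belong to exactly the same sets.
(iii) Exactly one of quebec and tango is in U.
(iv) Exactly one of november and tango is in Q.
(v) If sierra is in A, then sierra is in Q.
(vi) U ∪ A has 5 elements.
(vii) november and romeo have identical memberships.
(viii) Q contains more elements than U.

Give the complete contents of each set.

Q = {november, quebec, romeo, sierra}; A = {quebec, sierra}; U = {november, romeo, tango}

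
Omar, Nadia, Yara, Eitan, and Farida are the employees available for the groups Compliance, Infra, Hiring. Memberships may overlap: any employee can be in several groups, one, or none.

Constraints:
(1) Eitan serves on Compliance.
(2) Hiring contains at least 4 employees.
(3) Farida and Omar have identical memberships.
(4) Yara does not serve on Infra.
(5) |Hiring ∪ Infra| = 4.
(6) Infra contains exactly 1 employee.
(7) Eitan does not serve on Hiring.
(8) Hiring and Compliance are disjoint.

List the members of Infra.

Infra = {Nadia}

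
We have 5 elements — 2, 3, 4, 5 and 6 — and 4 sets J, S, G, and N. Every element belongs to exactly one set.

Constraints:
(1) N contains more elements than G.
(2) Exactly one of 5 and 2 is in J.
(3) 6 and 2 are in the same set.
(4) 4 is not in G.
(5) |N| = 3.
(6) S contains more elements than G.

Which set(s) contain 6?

6: N

From (4): 4 ∉ G.
Suppose 6 ∈ J: no assignment then satisfies all the clues, so 6 ∉ J.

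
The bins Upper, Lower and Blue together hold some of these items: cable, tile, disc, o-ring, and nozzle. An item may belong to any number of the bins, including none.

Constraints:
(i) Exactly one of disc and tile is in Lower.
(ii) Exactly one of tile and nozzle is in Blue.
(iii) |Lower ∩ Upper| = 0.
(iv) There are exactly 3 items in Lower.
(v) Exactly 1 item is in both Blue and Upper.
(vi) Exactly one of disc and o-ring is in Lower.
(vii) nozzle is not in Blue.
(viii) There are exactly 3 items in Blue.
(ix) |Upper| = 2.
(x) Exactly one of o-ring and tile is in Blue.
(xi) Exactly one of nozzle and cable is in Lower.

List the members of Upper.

Upper = {disc, nozzle}

From (vii): nozzle ∉ Blue.
(ii) (exactly one): tile ∈ Blue.
(x) (exactly one): o-ring ∉ Blue.
(viii): only 3 candidates remain for Blue, so all are in.
Suppose cable ∈ Upper: no assignment then satisfies all the clues, so cable ∉ Upper.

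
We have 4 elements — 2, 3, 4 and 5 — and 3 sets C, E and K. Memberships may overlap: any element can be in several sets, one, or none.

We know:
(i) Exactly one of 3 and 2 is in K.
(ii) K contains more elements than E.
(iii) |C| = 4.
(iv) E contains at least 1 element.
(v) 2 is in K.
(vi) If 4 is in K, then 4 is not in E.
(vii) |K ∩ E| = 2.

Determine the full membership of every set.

C = {2, 3, 4, 5}; E = {2, 5}; K = {2, 4, 5}

From (v): 2 ∈ K.
(i) (exactly one): 3 ∉ K.
(iii): only 4 candidates remain for C, so all are in.
Suppose 2 ∉ E: no assignment then satisfies all the clues, so 2 ∈ E.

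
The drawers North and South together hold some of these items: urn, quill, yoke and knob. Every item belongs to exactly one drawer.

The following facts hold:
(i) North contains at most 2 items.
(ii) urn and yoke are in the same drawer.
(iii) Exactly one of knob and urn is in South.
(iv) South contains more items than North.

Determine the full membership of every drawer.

North = {knob}; South = {quill, urn, yoke}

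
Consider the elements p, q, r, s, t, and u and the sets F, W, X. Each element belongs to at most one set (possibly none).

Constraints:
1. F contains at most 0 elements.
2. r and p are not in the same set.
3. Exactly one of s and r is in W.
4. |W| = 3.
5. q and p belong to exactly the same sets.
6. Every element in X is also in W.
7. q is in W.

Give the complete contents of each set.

From (7): q ∈ W.
(1): F already has 0, so the rest are out.
(5): p matches q: p ∈ W.
(2): r ∉ W.
(3) (exactly one): s ∈ W.
(4): W already has 3, so the rest are out.
(6) contrapositive: r ∉ X.
(6) contrapositive: t ∉ X.
(6) contrapositive: u ∉ X.

F = {}; W = {p, q, s}; X = {}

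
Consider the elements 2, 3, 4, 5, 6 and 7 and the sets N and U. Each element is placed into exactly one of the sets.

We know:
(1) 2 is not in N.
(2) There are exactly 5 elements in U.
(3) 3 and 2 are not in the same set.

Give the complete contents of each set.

From (1): 2 ∉ N.
Only one set left: 2 ∈ U.
(3): 3 ∉ U.
Only one set left: 3 ∈ N.
(2): only 5 candidates remain for U, so all are in.

N = {3}; U = {2, 4, 5, 6, 7}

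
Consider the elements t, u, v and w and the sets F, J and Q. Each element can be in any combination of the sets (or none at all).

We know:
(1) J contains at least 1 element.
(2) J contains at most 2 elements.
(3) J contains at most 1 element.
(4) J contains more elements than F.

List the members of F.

F = {}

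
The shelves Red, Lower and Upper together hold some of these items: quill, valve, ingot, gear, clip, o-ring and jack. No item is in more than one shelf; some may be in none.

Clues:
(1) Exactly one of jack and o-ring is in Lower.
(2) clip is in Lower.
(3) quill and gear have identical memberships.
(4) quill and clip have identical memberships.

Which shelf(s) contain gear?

gear: Lower

From (2): clip ∈ Lower.
(4): quill matches clip: quill ∉ Red.
(4): quill matches clip: quill ∈ Lower.
(3): gear matches quill: gear ∉ Red.
(3): gear matches quill: gear ∈ Lower.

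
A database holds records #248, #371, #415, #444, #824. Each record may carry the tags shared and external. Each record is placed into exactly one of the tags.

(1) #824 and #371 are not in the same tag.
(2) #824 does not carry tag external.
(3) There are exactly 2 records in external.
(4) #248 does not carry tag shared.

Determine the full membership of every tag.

From (2): #824 ∉ external.
From (4): #248 ∉ shared.
Only one tag left: #248 ∈ external.
Only one tag left: #824 ∈ shared.
(1): #371 ∉ shared.
Only one tag left: #371 ∈ external.
(3): external already has 2, so the rest are out.
Only one tag left: #415 ∈ shared.
Only one tag left: #444 ∈ shared.

shared = {#415, #444, #824}; external = {#248, #371}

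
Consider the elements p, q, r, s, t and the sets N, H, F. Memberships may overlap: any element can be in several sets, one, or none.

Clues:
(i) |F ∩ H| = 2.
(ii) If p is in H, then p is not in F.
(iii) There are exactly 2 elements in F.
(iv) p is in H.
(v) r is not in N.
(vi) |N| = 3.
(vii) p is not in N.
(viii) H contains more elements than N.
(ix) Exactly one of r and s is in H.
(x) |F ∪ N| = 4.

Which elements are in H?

H = {p, q, r, t}

From (iv): p ∈ H.
From (v): r ∉ N.
From (vii): p ∉ N.
(ii): p ∉ F.
(vi): only 3 candidates remain for N, so all are in.
Suppose q ∉ H: no assignment then satisfies all the clues, so q ∈ H.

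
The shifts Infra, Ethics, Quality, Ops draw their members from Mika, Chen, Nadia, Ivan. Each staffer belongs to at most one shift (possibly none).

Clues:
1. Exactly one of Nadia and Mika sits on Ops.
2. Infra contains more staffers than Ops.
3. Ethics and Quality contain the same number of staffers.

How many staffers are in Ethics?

0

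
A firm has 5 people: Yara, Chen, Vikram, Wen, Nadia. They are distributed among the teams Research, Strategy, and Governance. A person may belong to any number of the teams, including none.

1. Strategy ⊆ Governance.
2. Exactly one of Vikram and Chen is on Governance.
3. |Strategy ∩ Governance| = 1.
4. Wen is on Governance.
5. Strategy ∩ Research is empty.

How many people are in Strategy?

1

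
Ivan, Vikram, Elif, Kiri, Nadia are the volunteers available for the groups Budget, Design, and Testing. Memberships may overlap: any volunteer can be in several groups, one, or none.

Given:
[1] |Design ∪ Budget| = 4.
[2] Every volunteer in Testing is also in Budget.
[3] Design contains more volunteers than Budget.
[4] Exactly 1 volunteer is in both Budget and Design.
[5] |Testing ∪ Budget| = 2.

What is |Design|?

3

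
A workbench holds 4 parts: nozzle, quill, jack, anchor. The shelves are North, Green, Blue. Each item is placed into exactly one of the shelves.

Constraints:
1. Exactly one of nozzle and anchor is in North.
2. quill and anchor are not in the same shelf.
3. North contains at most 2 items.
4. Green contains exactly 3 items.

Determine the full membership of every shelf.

North = {anchor}; Green = {jack, nozzle, quill}; Blue = {}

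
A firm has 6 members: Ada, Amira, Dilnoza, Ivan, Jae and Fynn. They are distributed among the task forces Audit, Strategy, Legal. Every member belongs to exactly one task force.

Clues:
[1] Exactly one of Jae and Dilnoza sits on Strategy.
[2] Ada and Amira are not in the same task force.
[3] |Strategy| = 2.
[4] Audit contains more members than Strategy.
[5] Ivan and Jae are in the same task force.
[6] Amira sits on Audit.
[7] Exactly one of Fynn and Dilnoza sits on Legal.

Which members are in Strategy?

Strategy = {Ada, Dilnoza}

From (6): Amira ∈ Audit.
(2): Ada ∉ Audit.
Suppose Ada ∉ Strategy: no assignment then satisfies all the clues, so Ada ∈ Strategy.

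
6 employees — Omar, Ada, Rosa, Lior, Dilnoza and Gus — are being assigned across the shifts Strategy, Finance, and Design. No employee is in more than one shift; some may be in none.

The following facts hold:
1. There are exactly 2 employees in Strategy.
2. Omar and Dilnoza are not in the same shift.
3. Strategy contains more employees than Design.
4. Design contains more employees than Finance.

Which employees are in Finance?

Finance = {}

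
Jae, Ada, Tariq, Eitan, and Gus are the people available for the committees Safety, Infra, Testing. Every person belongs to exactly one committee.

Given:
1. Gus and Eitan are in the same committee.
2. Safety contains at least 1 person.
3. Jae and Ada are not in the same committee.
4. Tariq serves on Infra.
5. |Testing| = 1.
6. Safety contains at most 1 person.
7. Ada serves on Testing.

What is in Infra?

Infra = {Eitan, Gus, Tariq}

From (4): Tariq ∈ Infra.
From (7): Ada ∈ Testing.
(3): Jae ∉ Testing.
(5): Testing already has 1, so the rest are out.
Suppose Jae ∈ Infra: no assignment then satisfies all the clues, so Jae ∉ Infra.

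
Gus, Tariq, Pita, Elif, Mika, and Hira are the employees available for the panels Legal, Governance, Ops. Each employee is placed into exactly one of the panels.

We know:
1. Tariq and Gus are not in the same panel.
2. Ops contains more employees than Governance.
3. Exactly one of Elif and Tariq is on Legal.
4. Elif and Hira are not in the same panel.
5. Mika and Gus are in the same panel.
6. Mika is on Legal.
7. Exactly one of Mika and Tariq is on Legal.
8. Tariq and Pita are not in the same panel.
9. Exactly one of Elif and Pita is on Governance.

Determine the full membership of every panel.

Legal = {Elif, Gus, Mika}; Governance = {Pita}; Ops = {Hira, Tariq}

From (6): Mika ∈ Legal.
(5): Gus matches Mika: Gus ∈ Legal.
(7) (exactly one): Tariq ∉ Legal.
(3) (exactly one): Elif ∈ Legal.
(4): Hira ∉ Legal.
(9) (exactly one): Pita ∈ Governance.
(8): Tariq ∉ Governance.
Only one panel left: Tariq ∈ Ops.
Suppose Hira ∈ Governance: no assignment then satisfies all the clues, so Hira ∉ Governance.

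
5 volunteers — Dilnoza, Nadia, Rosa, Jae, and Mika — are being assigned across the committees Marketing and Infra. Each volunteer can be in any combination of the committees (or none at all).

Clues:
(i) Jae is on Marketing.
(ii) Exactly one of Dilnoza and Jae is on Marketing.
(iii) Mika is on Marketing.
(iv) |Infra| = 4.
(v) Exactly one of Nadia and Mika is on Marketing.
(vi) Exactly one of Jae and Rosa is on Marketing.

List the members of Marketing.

From (i): Jae ∈ Marketing.
From (iii): Mika ∈ Marketing.
(ii) (exactly one): Dilnoza ∉ Marketing.
(v) (exactly one): Nadia ∉ Marketing.
(vi) (exactly one): Rosa ∉ Marketing.

Marketing = {Jae, Mika}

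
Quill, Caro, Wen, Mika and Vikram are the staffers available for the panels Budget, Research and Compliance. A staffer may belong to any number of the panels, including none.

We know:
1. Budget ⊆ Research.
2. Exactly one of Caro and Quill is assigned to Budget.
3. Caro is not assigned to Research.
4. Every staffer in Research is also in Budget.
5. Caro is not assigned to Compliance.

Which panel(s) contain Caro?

Caro: none

From (3): Caro ∉ Research.
From (5): Caro ∉ Compliance.
(1) contrapositive: Caro ∉ Budget.
(2) (exactly one): Quill ∈ Budget.
(1) with Quill ∈ Budget: Quill ∈ Research.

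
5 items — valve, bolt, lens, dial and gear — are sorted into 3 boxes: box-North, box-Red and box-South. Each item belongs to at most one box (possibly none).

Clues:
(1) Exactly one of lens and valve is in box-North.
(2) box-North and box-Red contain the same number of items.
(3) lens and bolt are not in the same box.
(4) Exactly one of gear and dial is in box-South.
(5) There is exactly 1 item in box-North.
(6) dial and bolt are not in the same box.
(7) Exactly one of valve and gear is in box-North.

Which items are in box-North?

box-North = {valve}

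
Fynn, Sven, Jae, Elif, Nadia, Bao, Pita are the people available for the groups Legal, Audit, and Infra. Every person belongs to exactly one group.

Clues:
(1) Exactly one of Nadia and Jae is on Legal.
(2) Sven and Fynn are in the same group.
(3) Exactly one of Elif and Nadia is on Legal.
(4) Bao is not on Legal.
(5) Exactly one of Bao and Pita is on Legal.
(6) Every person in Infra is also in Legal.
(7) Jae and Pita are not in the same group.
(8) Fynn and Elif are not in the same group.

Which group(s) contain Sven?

Sven: Legal

From (4): Bao ∉ Legal.
(5) (exactly one): Pita ∈ Legal.
(6) contrapositive: Bao ∉ Infra.
(7): Jae ∉ Legal.
Only one group left: Bao ∈ Audit.
(1) (exactly one): Nadia ∈ Legal.
(3) (exactly one): Elif ∉ Legal.
(6) contrapositive: Jae ∉ Infra.
(6) contrapositive: Elif ∉ Infra.
Only one group left: Jae ∈ Audit.
Only one group left: Elif ∈ Audit.
Suppose Sven ∉ Legal: no assignment then satisfies all the clues, so Sven ∈ Legal.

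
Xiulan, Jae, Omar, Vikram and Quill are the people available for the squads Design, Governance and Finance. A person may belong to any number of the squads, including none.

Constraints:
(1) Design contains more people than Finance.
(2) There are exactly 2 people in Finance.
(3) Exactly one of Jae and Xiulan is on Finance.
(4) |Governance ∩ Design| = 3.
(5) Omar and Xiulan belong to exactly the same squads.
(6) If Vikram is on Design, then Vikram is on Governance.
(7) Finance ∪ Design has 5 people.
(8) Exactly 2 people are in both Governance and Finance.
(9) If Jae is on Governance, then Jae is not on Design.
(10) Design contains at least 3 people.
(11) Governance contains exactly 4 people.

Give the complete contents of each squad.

Design = {Omar, Quill, Vikram, Xiulan}; Governance = {Jae, Omar, Vikram, Xiulan}; Finance = {Jae, Vikram}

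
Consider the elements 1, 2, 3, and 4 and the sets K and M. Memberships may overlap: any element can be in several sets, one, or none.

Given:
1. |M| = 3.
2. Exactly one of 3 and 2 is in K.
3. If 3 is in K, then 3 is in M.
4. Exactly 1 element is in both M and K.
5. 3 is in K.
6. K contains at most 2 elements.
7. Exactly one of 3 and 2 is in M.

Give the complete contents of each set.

K = {3}; M = {1, 3, 4}

From (5): 3 ∈ K.
(2) (exactly one): 2 ∉ K.
(3): 3 ∈ M.
(7) (exactly one): 2 ∉ M.
(1): only 3 candidates remain for M, so all are in.
Suppose 1 ∈ K: no assignment then satisfies all the clues, so 1 ∉ K.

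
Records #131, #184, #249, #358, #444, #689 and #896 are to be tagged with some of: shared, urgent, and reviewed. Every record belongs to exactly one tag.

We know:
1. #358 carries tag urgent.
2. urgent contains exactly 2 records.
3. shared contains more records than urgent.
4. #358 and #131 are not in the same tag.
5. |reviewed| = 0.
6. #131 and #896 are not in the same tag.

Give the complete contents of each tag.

shared = {#131, #184, #249, #444, #689}; urgent = {#358, #896}; reviewed = {}

From (1): #358 ∈ urgent.
(4): #131 ∉ urgent.
(5): reviewed already has 0, so the rest are out.
Only one tag left: #131 ∈ shared.
(6): #896 ∉ shared.
Only one tag left: #896 ∈ urgent.
(2): urgent already has 2, so the rest are out.
Only one tag left: #184 ∈ shared.
Only one tag left: #249 ∈ shared.
Only one tag left: #444 ∈ shared.
Only one tag left: #689 ∈ shared.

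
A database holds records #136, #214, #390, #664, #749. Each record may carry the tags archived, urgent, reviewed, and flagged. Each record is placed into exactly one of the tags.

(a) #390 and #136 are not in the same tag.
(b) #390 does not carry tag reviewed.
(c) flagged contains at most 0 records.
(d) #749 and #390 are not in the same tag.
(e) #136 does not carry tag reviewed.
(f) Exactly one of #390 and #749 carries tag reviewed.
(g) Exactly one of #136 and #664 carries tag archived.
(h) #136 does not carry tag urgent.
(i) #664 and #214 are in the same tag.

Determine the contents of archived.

archived = {#136}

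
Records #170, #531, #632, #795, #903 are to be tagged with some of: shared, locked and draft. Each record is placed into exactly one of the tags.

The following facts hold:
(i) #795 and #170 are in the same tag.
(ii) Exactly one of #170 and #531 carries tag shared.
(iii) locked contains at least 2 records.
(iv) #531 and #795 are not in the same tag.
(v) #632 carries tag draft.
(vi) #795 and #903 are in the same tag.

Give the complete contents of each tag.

shared = {#531}; locked = {#170, #795, #903}; draft = {#632}

From (v): #632 ∈ draft.
Suppose #170 ∈ shared: no assignment then satisfies all the clues, so #170 ∉ shared.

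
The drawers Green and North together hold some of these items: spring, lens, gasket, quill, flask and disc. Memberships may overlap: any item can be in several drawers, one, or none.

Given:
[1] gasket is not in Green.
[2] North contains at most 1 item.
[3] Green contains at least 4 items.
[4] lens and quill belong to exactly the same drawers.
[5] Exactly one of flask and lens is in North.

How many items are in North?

From (1): gasket ∉ Green.
Suppose spring ∈ North: no assignment then satisfies all the clues, so spring ∉ North.

1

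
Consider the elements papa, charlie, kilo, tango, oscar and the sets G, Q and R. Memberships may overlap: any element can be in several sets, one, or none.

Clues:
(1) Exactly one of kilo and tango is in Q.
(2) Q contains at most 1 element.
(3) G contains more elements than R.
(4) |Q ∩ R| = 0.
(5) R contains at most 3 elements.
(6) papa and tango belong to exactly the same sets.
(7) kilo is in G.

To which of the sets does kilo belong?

kilo: G, Q

From (7): kilo ∈ G.
Suppose kilo ∉ Q: no assignment then satisfies all the clues, so kilo ∈ Q.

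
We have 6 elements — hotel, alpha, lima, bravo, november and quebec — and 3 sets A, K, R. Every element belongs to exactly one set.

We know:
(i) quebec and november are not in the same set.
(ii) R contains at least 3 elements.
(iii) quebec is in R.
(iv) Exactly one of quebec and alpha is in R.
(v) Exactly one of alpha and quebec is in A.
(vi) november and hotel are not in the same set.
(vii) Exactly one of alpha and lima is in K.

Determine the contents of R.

From (iii): quebec ∈ R.
(i): november ∉ R.
(iv) (exactly one): alpha ∉ R.
(v) (exactly one): alpha ∈ A.
(vii) (exactly one): lima ∈ K.
(ii): only 3 candidates remain for R, so all are in.

R = {bravo, hotel, quebec}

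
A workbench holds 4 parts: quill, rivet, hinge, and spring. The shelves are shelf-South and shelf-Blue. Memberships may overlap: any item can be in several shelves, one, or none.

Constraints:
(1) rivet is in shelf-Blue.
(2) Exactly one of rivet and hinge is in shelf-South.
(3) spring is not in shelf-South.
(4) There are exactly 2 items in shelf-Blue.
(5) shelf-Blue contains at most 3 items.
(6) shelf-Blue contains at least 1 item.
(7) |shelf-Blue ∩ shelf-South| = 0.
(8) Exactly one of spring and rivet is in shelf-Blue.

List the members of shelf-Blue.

shelf-Blue = {quill, rivet}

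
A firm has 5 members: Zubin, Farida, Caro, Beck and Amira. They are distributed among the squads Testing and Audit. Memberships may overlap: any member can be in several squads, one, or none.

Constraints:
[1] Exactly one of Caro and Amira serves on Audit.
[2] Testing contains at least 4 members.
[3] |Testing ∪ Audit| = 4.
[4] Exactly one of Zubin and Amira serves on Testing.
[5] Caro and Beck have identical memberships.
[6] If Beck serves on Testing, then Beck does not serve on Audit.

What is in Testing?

Testing = {Amira, Beck, Caro, Farida}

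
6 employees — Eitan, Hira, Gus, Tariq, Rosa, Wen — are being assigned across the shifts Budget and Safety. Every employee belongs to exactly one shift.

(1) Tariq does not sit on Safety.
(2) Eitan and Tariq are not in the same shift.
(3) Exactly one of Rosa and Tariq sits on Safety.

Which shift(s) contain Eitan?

From (1): Tariq ∉ Safety.
(3) (exactly one): Rosa ∈ Safety.
Only one shift left: Tariq ∈ Budget.
(2): Eitan ∉ Budget.
Only one shift left: Eitan ∈ Safety.

Eitan: Safety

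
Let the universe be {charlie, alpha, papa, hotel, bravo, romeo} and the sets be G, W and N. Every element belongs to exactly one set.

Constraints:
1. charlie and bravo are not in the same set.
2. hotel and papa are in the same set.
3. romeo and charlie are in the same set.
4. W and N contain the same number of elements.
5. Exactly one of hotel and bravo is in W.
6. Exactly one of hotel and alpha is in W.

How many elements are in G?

2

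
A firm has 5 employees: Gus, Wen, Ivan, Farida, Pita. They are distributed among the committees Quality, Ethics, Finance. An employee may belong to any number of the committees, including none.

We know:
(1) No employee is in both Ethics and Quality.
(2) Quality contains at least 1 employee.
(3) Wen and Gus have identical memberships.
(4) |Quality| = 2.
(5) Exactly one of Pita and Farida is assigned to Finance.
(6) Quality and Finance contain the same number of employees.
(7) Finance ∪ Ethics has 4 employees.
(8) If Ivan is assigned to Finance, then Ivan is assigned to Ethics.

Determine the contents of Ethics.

Ethics = {Gus, Ivan, Wen}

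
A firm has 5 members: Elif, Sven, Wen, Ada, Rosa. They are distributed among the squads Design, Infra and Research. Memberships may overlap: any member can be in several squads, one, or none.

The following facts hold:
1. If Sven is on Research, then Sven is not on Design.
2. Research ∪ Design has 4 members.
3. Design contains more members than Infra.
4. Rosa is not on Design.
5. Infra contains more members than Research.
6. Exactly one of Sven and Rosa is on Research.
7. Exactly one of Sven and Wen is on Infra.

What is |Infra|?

From (4): Rosa ∉ Design.
Suppose Elif ∈ Research: no assignment then satisfies all the clues, so Elif ∉ Research.

2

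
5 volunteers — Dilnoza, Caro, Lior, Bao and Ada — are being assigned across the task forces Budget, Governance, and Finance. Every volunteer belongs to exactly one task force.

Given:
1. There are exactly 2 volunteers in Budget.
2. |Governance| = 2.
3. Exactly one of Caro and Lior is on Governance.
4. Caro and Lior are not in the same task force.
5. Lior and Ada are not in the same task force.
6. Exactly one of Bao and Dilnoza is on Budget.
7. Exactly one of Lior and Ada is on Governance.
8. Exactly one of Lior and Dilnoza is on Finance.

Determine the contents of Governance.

Governance = {Ada, Caro}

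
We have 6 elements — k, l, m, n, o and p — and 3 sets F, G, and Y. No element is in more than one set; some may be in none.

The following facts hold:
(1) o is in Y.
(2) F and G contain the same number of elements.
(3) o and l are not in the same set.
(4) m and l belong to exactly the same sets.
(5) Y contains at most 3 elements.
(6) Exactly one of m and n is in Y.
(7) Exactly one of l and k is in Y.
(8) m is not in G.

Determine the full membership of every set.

F = {}; G = {}; Y = {k, n, o}

From (1): o ∈ Y.
From (8): m ∉ G.
(3): l ∉ Y.
(4): l matches m: l ∉ G.
(4): m matches l: m ∉ Y.
(6) (exactly one): n ∈ Y.
(7) (exactly one): k ∈ Y.
(5): Y already has 3, so the rest are out.
Suppose l ∈ F: no assignment then satisfies all the clues, so l ∉ F.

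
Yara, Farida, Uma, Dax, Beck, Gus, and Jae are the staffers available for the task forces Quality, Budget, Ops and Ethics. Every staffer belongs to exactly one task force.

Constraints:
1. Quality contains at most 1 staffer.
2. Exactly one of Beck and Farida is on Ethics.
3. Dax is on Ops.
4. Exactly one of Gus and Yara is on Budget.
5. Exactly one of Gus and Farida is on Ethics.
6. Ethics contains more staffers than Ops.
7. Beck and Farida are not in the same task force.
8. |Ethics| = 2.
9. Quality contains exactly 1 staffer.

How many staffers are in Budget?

3

From (3): Dax ∈ Ops.
Suppose Yara ∈ Ops: no assignment then satisfies all the clues, so Yara ∉ Ops.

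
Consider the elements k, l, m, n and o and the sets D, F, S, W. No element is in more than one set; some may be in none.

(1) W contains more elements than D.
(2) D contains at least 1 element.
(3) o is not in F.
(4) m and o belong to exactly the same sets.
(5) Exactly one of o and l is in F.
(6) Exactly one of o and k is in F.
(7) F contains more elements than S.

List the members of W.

W = {m, o}

From (3): o ∉ F.
(4): m matches o: m ∉ F.
(5) (exactly one): l ∈ F.
(6) (exactly one): k ∈ F.
Suppose m ∉ W: no assignment then satisfies all the clues, so m ∈ W.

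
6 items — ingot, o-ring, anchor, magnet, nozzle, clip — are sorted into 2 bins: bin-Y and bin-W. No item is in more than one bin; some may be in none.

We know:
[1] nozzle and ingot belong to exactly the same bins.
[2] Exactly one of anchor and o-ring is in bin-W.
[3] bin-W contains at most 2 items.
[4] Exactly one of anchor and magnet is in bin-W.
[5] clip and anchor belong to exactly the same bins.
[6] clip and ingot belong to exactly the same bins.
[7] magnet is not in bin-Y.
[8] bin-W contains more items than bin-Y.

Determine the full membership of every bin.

bin-Y = {}; bin-W = {magnet, o-ring}

From (7): magnet ∉ bin-Y.
Suppose ingot ∈ bin-Y: no assignment then satisfies all the clues, so ingot ∉ bin-Y.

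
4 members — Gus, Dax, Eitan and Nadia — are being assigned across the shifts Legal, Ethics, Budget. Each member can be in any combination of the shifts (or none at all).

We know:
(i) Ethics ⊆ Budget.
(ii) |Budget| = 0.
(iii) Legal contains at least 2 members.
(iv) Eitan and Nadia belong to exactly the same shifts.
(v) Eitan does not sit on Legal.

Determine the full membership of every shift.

From (v): Eitan ∉ Legal.
(ii): Budget already has 0, so the rest are out.
(iv): Nadia matches Eitan: Nadia ∉ Legal.
(i) contrapositive: Gus ∉ Ethics.
(i) contrapositive: Dax ∉ Ethics.
(i) contrapositive: Eitan ∉ Ethics.
(i) contrapositive: Nadia ∉ Ethics.
(iii): only 2 candidates remain for Legal, so all are in.

Legal = {Dax, Gus}; Ethics = {}; Budget = {}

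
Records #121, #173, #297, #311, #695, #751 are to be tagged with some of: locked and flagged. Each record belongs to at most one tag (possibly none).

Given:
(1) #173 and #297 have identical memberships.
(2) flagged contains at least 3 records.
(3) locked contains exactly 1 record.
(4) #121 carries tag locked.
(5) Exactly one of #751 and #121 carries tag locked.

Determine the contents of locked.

From (4): #121 ∈ locked.
(3): locked already has 1, so the rest are out.

locked = {#121}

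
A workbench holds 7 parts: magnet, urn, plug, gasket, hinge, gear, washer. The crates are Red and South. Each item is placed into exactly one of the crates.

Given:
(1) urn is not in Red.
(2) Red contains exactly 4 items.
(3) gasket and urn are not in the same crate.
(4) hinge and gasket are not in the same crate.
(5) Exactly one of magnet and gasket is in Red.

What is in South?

From (1): urn ∉ Red.
Only one crate left: urn ∈ South.
(3): gasket ∉ South.
Only one crate left: gasket ∈ Red.
(4): hinge ∉ Red.
(5) (exactly one): magnet ∉ Red.
Only one crate left: magnet ∈ South.
Only one crate left: hinge ∈ South.
(2): only 4 candidates remain for Red, so all are in.

South = {hinge, magnet, urn}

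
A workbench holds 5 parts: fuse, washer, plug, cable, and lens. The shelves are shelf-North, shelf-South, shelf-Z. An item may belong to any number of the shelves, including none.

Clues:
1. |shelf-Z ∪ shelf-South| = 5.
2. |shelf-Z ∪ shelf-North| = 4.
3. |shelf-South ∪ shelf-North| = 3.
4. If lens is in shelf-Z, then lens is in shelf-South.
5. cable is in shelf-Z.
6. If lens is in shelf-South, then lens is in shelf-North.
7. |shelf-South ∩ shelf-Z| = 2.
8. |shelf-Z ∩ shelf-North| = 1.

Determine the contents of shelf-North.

shelf-North = {lens}

From (5): cable ∈ shelf-Z.
Suppose fuse ∈ shelf-North: no assignment then satisfies all the clues, so fuse ∉ shelf-North.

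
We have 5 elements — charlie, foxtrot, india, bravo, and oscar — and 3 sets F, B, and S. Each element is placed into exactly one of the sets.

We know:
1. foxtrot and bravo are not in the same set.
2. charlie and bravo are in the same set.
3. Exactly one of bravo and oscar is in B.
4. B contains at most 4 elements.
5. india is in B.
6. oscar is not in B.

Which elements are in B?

B = {bravo, charlie, india}

From (5): india ∈ B.
From (6): oscar ∉ B.
(3) (exactly one): bravo ∈ B.
(1): foxtrot ∉ B.
(2): charlie matches bravo: charlie ∉ F.
(2): charlie matches bravo: charlie ∈ B.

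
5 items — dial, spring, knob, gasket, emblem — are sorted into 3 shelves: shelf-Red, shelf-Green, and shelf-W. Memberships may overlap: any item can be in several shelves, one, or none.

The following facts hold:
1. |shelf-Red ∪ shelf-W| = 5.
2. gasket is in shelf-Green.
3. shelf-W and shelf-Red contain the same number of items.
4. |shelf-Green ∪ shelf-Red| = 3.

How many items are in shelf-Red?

3

From (2): gasket ∈ shelf-Green.
Suppose gasket ∉ shelf-Red: no assignment then satisfies all the clues, so gasket ∈ shelf-Red.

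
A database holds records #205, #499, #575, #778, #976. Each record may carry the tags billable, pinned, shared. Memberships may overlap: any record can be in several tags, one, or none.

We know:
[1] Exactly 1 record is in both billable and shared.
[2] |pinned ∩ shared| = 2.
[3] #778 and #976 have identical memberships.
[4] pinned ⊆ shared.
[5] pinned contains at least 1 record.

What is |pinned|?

2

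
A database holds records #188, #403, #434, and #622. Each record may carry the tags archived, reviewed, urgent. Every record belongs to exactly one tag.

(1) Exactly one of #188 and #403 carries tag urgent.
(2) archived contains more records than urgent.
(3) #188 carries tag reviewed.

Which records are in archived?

archived = {#434, #622}

From (3): #188 ∈ reviewed.
(1) (exactly one): #403 ∈ urgent.
Suppose #434 ∉ archived: no assignment then satisfies all the clues, so #434 ∈ archived.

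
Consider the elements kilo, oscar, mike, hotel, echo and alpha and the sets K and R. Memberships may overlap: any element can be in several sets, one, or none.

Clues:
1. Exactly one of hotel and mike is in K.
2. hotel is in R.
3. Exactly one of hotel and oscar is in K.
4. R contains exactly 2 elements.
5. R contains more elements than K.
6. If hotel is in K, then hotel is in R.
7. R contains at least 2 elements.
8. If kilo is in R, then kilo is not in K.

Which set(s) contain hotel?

From (2): hotel ∈ R.
Suppose hotel ∉ K: no assignment then satisfies all the clues, so hotel ∈ K.

hotel: K, R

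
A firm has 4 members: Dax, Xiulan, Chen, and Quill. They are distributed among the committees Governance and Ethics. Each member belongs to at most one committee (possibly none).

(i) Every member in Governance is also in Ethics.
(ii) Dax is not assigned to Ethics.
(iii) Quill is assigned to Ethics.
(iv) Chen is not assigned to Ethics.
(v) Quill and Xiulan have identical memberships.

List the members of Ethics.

Ethics = {Quill, Xiulan}

From (ii): Dax ∉ Ethics.
From (iii): Quill ∈ Ethics.
From (iv): Chen ∉ Ethics.
(i) contrapositive: Dax ∉ Governance.
(i) contrapositive: Chen ∉ Governance.
(v): Xiulan matches Quill: Xiulan ∉ Governance.
(v): Xiulan matches Quill: Xiulan ∈ Ethics.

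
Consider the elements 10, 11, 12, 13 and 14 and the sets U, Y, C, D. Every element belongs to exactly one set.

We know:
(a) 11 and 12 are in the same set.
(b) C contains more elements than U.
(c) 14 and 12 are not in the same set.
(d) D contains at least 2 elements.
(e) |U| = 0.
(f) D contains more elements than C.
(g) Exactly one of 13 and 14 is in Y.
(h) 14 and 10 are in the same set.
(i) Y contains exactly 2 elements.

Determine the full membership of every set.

U = {}; Y = {10, 14}; C = {13}; D = {11, 12}

(e): U already has 0, so the rest are out.
Suppose 10 ∉ Y: no assignment then satisfies all the clues, so 10 ∈ Y.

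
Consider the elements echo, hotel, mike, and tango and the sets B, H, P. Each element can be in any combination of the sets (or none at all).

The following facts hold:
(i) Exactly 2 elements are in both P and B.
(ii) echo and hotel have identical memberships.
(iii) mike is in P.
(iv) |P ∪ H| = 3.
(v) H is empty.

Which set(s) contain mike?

From (iii): mike ∈ P.
(v): H already has 0, so the rest are out.
Suppose mike ∈ B: no assignment then satisfies all the clues, so mike ∉ B.

mike: P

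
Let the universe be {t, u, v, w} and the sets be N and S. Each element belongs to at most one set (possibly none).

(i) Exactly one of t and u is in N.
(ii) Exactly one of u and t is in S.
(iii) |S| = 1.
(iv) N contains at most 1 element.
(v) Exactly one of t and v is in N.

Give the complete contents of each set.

N = {t}; S = {u}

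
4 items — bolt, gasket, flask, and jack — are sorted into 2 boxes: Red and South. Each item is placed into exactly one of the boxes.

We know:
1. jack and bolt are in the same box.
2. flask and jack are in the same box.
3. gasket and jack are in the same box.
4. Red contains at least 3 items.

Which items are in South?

South = {}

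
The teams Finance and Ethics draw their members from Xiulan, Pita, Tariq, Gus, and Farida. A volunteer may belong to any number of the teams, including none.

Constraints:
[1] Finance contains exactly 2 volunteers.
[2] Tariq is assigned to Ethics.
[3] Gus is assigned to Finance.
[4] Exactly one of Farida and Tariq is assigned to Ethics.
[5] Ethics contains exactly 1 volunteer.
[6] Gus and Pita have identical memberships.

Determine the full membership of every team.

Finance = {Gus, Pita}; Ethics = {Tariq}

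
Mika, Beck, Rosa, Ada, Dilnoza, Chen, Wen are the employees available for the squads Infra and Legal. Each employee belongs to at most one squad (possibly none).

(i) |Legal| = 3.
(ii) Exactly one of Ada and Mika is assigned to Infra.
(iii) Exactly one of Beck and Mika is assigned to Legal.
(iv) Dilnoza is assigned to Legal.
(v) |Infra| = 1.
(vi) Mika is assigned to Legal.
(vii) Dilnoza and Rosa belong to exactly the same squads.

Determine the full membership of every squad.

From (iv): Dilnoza ∈ Legal.
From (vi): Mika ∈ Legal.
(ii) (exactly one): Ada ∈ Infra.
(iii) (exactly one): Beck ∉ Legal.
(v): Infra already has 1, so the rest are out.
(vii): Rosa matches Dilnoza: Rosa ∈ Legal.
(i): Legal already has 3, so the rest are out.

Infra = {Ada}; Legal = {Dilnoza, Mika, Rosa}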